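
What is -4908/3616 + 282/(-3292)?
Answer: -1073553/743992 ≈ -1.4430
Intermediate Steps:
-4908/3616 + 282/(-3292) = -4908*1/3616 + 282*(-1/3292) = -1227/904 - 141/1646 = -1073553/743992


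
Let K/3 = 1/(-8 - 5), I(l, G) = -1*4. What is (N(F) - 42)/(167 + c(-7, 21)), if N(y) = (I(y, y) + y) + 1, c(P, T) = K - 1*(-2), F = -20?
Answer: -845/2194 ≈ -0.38514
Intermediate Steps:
I(l, G) = -4
K = -3/13 (K = 3/(-8 - 5) = 3/(-13) = 3*(-1/13) = -3/13 ≈ -0.23077)
c(P, T) = 23/13 (c(P, T) = -3/13 - 1*(-2) = -3/13 + 2 = 23/13)
N(y) = -3 + y (N(y) = (-4 + y) + 1 = -3 + y)
(N(F) - 42)/(167 + c(-7, 21)) = ((-3 - 20) - 42)/(167 + 23/13) = (-23 - 42)/(2194/13) = -65*13/2194 = -845/2194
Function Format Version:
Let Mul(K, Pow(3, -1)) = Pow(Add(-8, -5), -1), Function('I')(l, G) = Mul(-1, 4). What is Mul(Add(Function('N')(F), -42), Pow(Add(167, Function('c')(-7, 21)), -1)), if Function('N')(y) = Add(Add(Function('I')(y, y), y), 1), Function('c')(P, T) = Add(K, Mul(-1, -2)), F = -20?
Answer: Rational(-845, 2194) ≈ -0.38514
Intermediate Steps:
Function('I')(l, G) = -4
K = Rational(-3, 13) (K = Mul(3, Pow(Add(-8, -5), -1)) = Mul(3, Pow(-13, -1)) = Mul(3, Rational(-1, 13)) = Rational(-3, 13) ≈ -0.23077)
Function('c')(P, T) = Rational(23, 13) (Function('c')(P, T) = Add(Rational(-3, 13), Mul(-1, -2)) = Add(Rational(-3, 13), 2) = Rational(23, 13))
Function('N')(y) = Add(-3, y) (Function('N')(y) = Add(Add(-4, y), 1) = Add(-3, y))
Mul(Add(Function('N')(F), -42), Pow(Add(167, Function('c')(-7, 21)), -1)) = Mul(Add(Add(-3, -20), -42), Pow(Add(167, Rational(23, 13)), -1)) = Mul(Add(-23, -42), Pow(Rational(2194, 13), -1)) = Mul(-65, Rational(13, 2194)) = Rational(-845, 2194)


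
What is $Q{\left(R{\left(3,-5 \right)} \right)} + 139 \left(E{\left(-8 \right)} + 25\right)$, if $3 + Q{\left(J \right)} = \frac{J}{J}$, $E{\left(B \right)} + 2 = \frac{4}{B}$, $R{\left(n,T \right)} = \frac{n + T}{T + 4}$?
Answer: $\frac{6251}{2} \approx 3125.5$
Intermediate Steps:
$R{\left(n,T \right)} = \frac{T + n}{4 + T}$
$E{\left(B \right)} = -2 + \frac{4}{B}$
$Q{\left(J \right)} = -2$ ($Q{\left(J \right)} = -3 + \frac{J}{J} = -3 + 1 = -2$)
$Q{\left(R{\left(3,-5 \right)} \right)} + 139 \left(E{\left(-8 \right)} + 25\right) = -2 + 139 \left(\left(-2 + \frac{4}{-8}\right) + 25\right) = -2 + 139 \left(\left(-2 + 4 \left(- \frac{1}{8}\right)\right) + 25\right) = -2 + 139 \left(\left(-2 - \frac{1}{2}\right) + 25\right) = -2 + 139 \left(- \frac{5}{2} + 25\right) = -2 + 139 \cdot \frac{45}{2} = -2 + \frac{6255}{2} = \frac{6251}{2}$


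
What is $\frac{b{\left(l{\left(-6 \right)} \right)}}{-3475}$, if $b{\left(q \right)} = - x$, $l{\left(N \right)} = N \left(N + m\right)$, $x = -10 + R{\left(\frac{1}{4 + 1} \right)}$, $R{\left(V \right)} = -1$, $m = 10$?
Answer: $- \frac{11}{3475} \approx -0.0031655$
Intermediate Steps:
$x = -11$ ($x = -10 - 1 = -11$)
$l{\left(N \right)} = N \left(10 + N\right)$ ($l{\left(N \right)} = N \left(N + 10\right) = N \left(10 + N\right)$)
$b{\left(q \right)} = 11$ ($b{\left(q \right)} = \left(-1\right) \left(-11\right) = 11$)
$\frac{b{\left(l{\left(-6 \right)} \right)}}{-3475} = \frac{11}{-3475} = 11 \left(- \frac{1}{3475}\right) = - \frac{11}{3475}$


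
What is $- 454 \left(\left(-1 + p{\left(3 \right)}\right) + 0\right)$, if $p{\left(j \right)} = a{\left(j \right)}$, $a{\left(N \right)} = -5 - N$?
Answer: $4086$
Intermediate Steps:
$p{\left(j \right)} = -5 - j$
$- 454 \left(\left(-1 + p{\left(3 \right)}\right) + 0\right) = - 454 \left(\left(-1 - 8\right) + 0\right) = - 454 \left(-9 + 0\right) = \left(-454\right) \left(-9\right) = 4086$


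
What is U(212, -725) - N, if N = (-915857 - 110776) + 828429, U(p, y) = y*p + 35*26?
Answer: 45414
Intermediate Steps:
U(p, y) = 910 + p*y (U(p, y) = p*y + 910 = 910 + p*y)
N = -198204 (N = -1026633 + 828429 = -198204)
U(212, -725) - N = (910 + 212*(-725)) - 1*(-198204) = (910 - 153700) + 198204 = -152790 + 198204 = 45414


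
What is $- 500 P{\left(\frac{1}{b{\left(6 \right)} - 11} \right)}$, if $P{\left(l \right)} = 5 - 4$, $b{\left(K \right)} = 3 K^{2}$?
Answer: $-500$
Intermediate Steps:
$P{\left(l \right)} = 1$
$- 500 P{\left(\frac{1}{b{\left(6 \right)} - 11} \right)} = \left(-500\right) 1 = -500$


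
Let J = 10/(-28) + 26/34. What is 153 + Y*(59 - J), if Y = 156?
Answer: 1105917/119 ≈ 9293.4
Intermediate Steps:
J = 97/238 (J = 10*(-1/28) + 26*(1/34) = -5/14 + 13/17 = 97/238 ≈ 0.40756)
153 + Y*(59 - J) = 153 + 156*(59 - 1*97/238) = 153 + 156*(59 - 97/238) = 153 + 156*(13945/238) = 153 + 1087710/119 = 1105917/119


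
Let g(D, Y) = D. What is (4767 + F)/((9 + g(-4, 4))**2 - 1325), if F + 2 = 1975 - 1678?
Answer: -2531/650 ≈ -3.8938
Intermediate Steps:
F = 295 (F = -2 + (1975 - 1678) = -2 + 297 = 295)
(4767 + F)/((9 + g(-4, 4))**2 - 1325) = (4767 + 295)/((9 - 4)**2 - 1325) = 5062/(5**2 - 1325) = 5062/(25 - 1325) = 5062/(-1300) = 5062*(-1/1300) = -2531/650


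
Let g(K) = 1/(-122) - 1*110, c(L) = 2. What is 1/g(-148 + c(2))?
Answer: -122/13421 ≈ -0.0090902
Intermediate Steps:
g(K) = -13421/122 (g(K) = -1/122 - 110 = -13421/122)
1/g(-148 + c(2)) = 1/(-13421/122) = -122/13421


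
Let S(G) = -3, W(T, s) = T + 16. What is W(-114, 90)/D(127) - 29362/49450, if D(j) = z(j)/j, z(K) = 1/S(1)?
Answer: 923167369/24725 ≈ 37337.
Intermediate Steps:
W(T, s) = 16 + T
z(K) = -⅓ (z(K) = 1/(-3) = -⅓)
D(j) = -1/(3*j)
W(-114, 90)/D(127) - 29362/49450 = (16 - 114)/((-⅓/127)) - 29362/49450 = -98/((-⅓*1/127)) - 29362*1/49450 = -98/(-1/381) - 14681/24725 = -98*(-381) - 14681/24725 = 37338 - 14681/24725 = 923167369/24725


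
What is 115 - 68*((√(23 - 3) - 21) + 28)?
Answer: -361 - 136*√5 ≈ -665.11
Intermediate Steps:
115 - 68*((√(23 - 3) - 21) + 28) = 115 - 68*((√20 - 21) + 28) = 115 - 68*((2*√5 - 21) + 28) = 115 - 68*((-21 + 2*√5) + 28) = 115 - 68*(7 + 2*√5) = 115 + (-476 - 136*√5) = -361 - 136*√5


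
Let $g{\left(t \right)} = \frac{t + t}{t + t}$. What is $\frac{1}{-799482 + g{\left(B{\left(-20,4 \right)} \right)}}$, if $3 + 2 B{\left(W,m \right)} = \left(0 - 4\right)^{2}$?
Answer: $- \frac{1}{799481} \approx -1.2508 \cdot 10^{-6}$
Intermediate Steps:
$B{\left(W,m \right)} = \frac{13}{2}$ ($B{\left(W,m \right)} = - \frac{3}{2} + \frac{\left(0 - 4\right)^{2}}{2} = - \frac{3}{2} + \frac{\left(-4\right)^{2}}{2} = - \frac{3}{2} + \frac{1}{2} \cdot 16 = - \frac{3}{2} + 8 = \frac{13}{2}$)
$g{\left(t \right)} = 1$ ($g{\left(t \right)} = \frac{2 t}{2 t} = 2 t \frac{1}{2 t} = 1$)
$\frac{1}{-799482 + g{\left(B{\left(-20,4 \right)} \right)}} = \frac{1}{-799482 + 1} = \frac{1}{-799481} = - \frac{1}{799481}$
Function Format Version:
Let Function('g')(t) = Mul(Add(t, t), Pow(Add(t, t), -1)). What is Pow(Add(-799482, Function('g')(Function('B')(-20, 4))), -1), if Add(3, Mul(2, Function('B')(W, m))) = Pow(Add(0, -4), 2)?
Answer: Rational(-1, 799481) ≈ -1.2508e-6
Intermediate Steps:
Function('B')(W, m) = Rational(13, 2) (Function('B')(W, m) = Add(Rational(-3, 2), Mul(Rational(1, 2), Pow(Add(0, -4), 2))) = Add(Rational(-3, 2), Mul(Rational(1, 2), Pow(-4, 2))) = Add(Rational(-3, 2), Mul(Rational(1, 2), 16)) = Add(Rational(-3, 2), 8) = Rational(13, 2))
Function('g')(t) = 1 (Function('g')(t) = Mul(Mul(2, t), Pow(Mul(2, t), -1)) = Mul(Mul(2, t), Mul(Rational(1, 2), Pow(t, -1))) = 1)
Pow(Add(-799482, Function('g')(Function('B')(-20, 4))), -1) = Pow(Add(-799482, 1), -1) = Pow(-799481, -1) = Rational(-1, 799481)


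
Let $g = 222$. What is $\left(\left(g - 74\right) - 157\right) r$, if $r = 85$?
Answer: $-765$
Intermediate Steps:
$\left(\left(g - 74\right) - 157\right) r = \left(\left(222 - 74\right) - 157\right) 85 = \left(148 - 157\right) 85 = \left(-9\right) 85 = -765$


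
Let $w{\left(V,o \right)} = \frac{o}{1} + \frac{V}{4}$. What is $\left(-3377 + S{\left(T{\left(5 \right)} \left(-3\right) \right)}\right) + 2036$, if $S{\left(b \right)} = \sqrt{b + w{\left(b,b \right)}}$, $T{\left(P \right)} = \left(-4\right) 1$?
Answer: $-1341 + 3 \sqrt{3} \approx -1335.8$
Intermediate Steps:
$T{\left(P \right)} = -4$
$w{\left(V,o \right)} = o + \frac{V}{4}$ ($w{\left(V,o \right)} = o 1 + V \frac{1}{4} = o + \frac{V}{4}$)
$S{\left(b \right)} = \frac{3 \sqrt{b}}{2}$ ($S{\left(b \right)} = \sqrt{b + \left(b + \frac{b}{4}\right)} = \sqrt{b + \frac{5 b}{4}} = \sqrt{\frac{9 b}{4}} = \frac{3 \sqrt{b}}{2}$)
$\left(-3377 + S{\left(T{\left(5 \right)} \left(-3\right) \right)}\right) + 2036 = \left(-3377 + \frac{3 \sqrt{\left(-4\right) \left(-3\right)}}{2}\right) + 2036 = \left(-3377 + \frac{3 \sqrt{12}}{2}\right) + 2036 = \left(-3377 + \frac{3 \cdot 2 \sqrt{3}}{2}\right) + 2036 = \left(-3377 + 3 \sqrt{3}\right) + 2036 = -1341 + 3 \sqrt{3}$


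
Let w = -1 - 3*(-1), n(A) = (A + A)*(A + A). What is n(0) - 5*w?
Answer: -10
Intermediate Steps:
n(A) = 4*A**2 (n(A) = (2*A)*(2*A) = 4*A**2)
w = 2 (w = -1 + 3 = 2)
n(0) - 5*w = 4*0**2 - 5*2 = 4*0 - 1*10 = 0 - 10 = -10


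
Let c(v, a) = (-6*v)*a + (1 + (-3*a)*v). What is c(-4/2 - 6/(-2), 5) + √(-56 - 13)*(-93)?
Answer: -44 - 93*I*√69 ≈ -44.0 - 772.52*I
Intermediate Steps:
c(v, a) = 1 - 9*a*v (c(v, a) = -6*a*v + (1 - 3*a*v) = 1 - 9*a*v)
c(-4/2 - 6/(-2), 5) + √(-56 - 13)*(-93) = (1 - 9*5*(-4/2 - 6/(-2))) + √(-56 - 13)*(-93) = (1 - 9*5*(-4*½ - 6*(-½))) + √(-69)*(-93) = (1 - 9*5*(-2 + 3)) + (I*√69)*(-93) = (1 - 9*5*1) - 93*I*√69 = (1 - 45) - 93*I*√69 = -44 - 93*I*√69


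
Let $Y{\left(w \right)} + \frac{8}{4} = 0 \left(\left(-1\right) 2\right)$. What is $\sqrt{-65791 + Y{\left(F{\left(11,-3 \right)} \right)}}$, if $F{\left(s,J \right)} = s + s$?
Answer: $i \sqrt{65793} \approx 256.5 i$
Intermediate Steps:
$F{\left(s,J \right)} = 2 s$
$Y{\left(w \right)} = -2$ ($Y{\left(w \right)} = -2 + 0 \left(\left(-1\right) 2\right) = -2 + 0 \left(-2\right) = -2 + 0 = -2$)
$\sqrt{-65791 + Y{\left(F{\left(11,-3 \right)} \right)}} = \sqrt{-65791 - 2} = \sqrt{-65793} = i \sqrt{65793}$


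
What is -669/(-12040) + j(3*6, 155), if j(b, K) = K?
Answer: 1866869/12040 ≈ 155.06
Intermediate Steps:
-669/(-12040) + j(3*6, 155) = -669/(-12040) + 155 = -669*(-1/12040) + 155 = 669/12040 + 155 = 1866869/12040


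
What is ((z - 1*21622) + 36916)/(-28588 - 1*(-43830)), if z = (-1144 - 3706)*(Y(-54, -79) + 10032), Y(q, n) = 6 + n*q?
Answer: -34679553/7621 ≈ -4550.5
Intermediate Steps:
z = -69374400 (z = (-1144 - 3706)*((6 - 79*(-54)) + 10032) = -4850*((6 + 4266) + 10032) = -4850*(4272 + 10032) = -4850*14304 = -69374400)
((z - 1*21622) + 36916)/(-28588 - 1*(-43830)) = ((-69374400 - 1*21622) + 36916)/(-28588 - 1*(-43830)) = ((-69374400 - 21622) + 36916)/(-28588 + 43830) = (-69396022 + 36916)/15242 = -69359106*1/15242 = -34679553/7621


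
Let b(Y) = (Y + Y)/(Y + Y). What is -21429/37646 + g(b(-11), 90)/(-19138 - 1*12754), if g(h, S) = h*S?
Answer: -12264318/21439397 ≈ -0.57205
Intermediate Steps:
b(Y) = 1 (b(Y) = (2*Y)/((2*Y)) = (2*Y)*(1/(2*Y)) = 1)
g(h, S) = S*h
-21429/37646 + g(b(-11), 90)/(-19138 - 1*12754) = -21429/37646 + (90*1)/(-19138 - 1*12754) = -21429*1/37646 + 90/(-19138 - 12754) = -21429/37646 + 90/(-31892) = -21429/37646 + 90*(-1/31892) = -21429/37646 - 45/15946 = -12264318/21439397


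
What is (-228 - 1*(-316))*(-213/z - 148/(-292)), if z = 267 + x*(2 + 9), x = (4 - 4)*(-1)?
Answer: -166320/6497 ≈ -25.600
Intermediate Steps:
x = 0 (x = 0*(-1) = 0)
z = 267 (z = 267 + 0*(2 + 9) = 267 + 0*11 = 267 + 0 = 267)
(-228 - 1*(-316))*(-213/z - 148/(-292)) = (-228 - 1*(-316))*(-213/267 - 148/(-292)) = (-228 + 316)*(-213*1/267 - 148*(-1/292)) = 88*(-71/89 + 37/73) = 88*(-1890/6497) = -166320/6497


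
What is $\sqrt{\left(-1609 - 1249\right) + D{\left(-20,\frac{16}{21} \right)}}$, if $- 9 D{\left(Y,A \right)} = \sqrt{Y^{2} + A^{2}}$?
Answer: $\frac{\sqrt{-11343402 - 84 \sqrt{11041}}}{63} \approx 53.481 i$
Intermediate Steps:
$D{\left(Y,A \right)} = - \frac{\sqrt{A^{2} + Y^{2}}}{9}$ ($D{\left(Y,A \right)} = - \frac{\sqrt{Y^{2} + A^{2}}}{9} = - \frac{\sqrt{A^{2} + Y^{2}}}{9}$)
$\sqrt{\left(-1609 - 1249\right) + D{\left(-20,\frac{16}{21} \right)}} = \sqrt{\left(-1609 - 1249\right) - \frac{\sqrt{\left(\frac{16}{21}\right)^{2} + \left(-20\right)^{2}}}{9}} = \sqrt{\left(-1609 - 1249\right) - \frac{\sqrt{\left(16 \cdot \frac{1}{21}\right)^{2} + 400}}{9}} = \sqrt{-2858 - \frac{\sqrt{\left(\frac{16}{21}\right)^{2} + 400}}{9}} = \sqrt{-2858 - \frac{\sqrt{\frac{256}{441} + 400}}{9}} = \sqrt{-2858 - \frac{\sqrt{\frac{176656}{441}}}{9}} = \sqrt{-2858 - \frac{\frac{4}{21} \sqrt{11041}}{9}} = \sqrt{-2858 - \frac{4 \sqrt{11041}}{189}}$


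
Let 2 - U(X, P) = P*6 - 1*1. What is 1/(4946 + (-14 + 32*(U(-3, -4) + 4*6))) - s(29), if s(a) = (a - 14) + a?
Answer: -288815/6564 ≈ -44.000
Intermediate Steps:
s(a) = -14 + 2*a (s(a) = (-14 + a) + a = -14 + 2*a)
U(X, P) = 3 - 6*P (U(X, P) = 2 - (P*6 - 1*1) = 2 - (6*P - 1) = 2 - (-1 + 6*P) = 2 + (1 - 6*P) = 3 - 6*P)
1/(4946 + (-14 + 32*(U(-3, -4) + 4*6))) - s(29) = 1/(4946 + (-14 + 32*((3 - 6*(-4)) + 4*6))) - (-14 + 2*29) = 1/(4946 + (-14 + 32*((3 + 24) + 24))) - (-14 + 58) = 1/(4946 + (-14 + 32*(27 + 24))) - 1*44 = 1/(4946 + (-14 + 32*51)) - 44 = 1/(4946 + (-14 + 1632)) - 44 = 1/(4946 + 1618) - 44 = 1/6564 - 44 = -288815/6564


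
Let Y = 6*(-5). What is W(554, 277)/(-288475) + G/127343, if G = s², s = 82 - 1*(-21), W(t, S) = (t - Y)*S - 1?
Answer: -17539463806/36735271925 ≈ -0.47746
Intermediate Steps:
Y = -30
W(t, S) = -1 + S*(30 + t) (W(t, S) = (t - 1*(-30))*S - 1 = (t + 30)*S - 1 = (30 + t)*S - 1 = S*(30 + t) - 1 = -1 + S*(30 + t))
s = 103 (s = 82 + 21 = 103)
G = 10609 (G = 103² = 10609)
W(554, 277)/(-288475) + G/127343 = (-1 + 30*277 + 277*554)/(-288475) + 10609/127343 = (-1 + 8310 + 153458)*(-1/288475) + 10609*(1/127343) = 161767*(-1/288475) + 10609/127343 = -161767/288475 + 10609/127343 = -17539463806/36735271925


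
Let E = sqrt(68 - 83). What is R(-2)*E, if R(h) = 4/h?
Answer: -2*I*sqrt(15) ≈ -7.746*I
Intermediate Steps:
E = I*sqrt(15) (E = sqrt(-15) = I*sqrt(15) ≈ 3.873*I)
R(-2)*E = (4/(-2))*(I*sqrt(15)) = (4*(-1/2))*(I*sqrt(15)) = -2*I*sqrt(15)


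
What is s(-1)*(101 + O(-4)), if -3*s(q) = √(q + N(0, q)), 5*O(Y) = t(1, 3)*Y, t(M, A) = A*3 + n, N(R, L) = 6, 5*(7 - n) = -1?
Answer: -2201*√5/75 ≈ -65.621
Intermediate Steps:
n = 36/5 (n = 7 - ⅕*(-1) = 7 + ⅕ = 36/5 ≈ 7.2000)
t(M, A) = 36/5 + 3*A (t(M, A) = A*3 + 36/5 = 3*A + 36/5 = 36/5 + 3*A)
O(Y) = 81*Y/25 (O(Y) = ((36/5 + 3*3)*Y)/5 = ((36/5 + 9)*Y)/5 = (81*Y/5)/5 = 81*Y/25)
s(q) = -√(6 + q)/3 (s(q) = -√(q + 6)/3 = -√(6 + q)/3)
s(-1)*(101 + O(-4)) = (-√(6 - 1)/3)*(101 + (81/25)*(-4)) = (-√5/3)*(101 - 324/25) = -√5/3*(2201/25) = -2201*√5/75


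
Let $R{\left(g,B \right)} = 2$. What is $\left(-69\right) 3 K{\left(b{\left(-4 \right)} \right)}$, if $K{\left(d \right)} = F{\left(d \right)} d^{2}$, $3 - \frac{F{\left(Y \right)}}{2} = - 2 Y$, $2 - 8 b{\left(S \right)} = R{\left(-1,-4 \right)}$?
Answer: $0$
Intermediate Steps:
$b{\left(S \right)} = 0$ ($b{\left(S \right)} = \frac{1}{4} - \frac{1}{4} = 0$)
$F{\left(Y \right)} = 6 + 4 Y$ ($F{\left(Y \right)} = 6 - 2 \left(- 2 Y\right) = 6 + 4 Y$)
$K{\left(d \right)} = d^{2} \left(6 + 4 d\right)$ ($K{\left(d \right)} = \left(6 + 4 d\right) d^{2} = d^{2} \left(6 + 4 d\right)$)
$\left(-69\right) 3 K{\left(b{\left(-4 \right)} \right)} = \left(-69\right) 3 \cdot 0^{2} \left(6 + 4 \cdot 0\right) = - 207 \cdot 0 \left(6 + 0\right) = - 207 \cdot 0 \cdot 6 = \left(-207\right) 0 = 0$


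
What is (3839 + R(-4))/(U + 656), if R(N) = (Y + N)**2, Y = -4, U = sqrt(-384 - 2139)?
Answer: 2560368/432859 - 113187*I*sqrt(3)/432859 ≈ 5.915 - 0.45291*I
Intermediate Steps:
U = 29*I*sqrt(3) (U = sqrt(-2523) = 29*I*sqrt(3) ≈ 50.229*I)
R(N) = (-4 + N)**2
(3839 + R(-4))/(U + 656) = (3839 + (-4 - 4)**2)/(29*I*sqrt(3) + 656) = (3839 + (-8)**2)/(656 + 29*I*sqrt(3)) = (3839 + 64)/(656 + 29*I*sqrt(3)) = 3903/(656 + 29*I*sqrt(3))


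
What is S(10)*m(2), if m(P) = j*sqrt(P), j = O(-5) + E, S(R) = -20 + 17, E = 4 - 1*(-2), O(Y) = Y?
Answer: -3*sqrt(2) ≈ -4.2426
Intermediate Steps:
E = 6 (E = 4 + 2 = 6)
S(R) = -3
j = 1 (j = -5 + 6 = 1)
m(P) = sqrt(P) (m(P) = 1*sqrt(P) = sqrt(P))
S(10)*m(2) = -3*sqrt(2)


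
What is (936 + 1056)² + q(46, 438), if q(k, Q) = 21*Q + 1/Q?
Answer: 1742040757/438 ≈ 3.9773e+6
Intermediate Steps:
q(k, Q) = 1/Q + 21*Q
(936 + 1056)² + q(46, 438) = (936 + 1056)² + (1/438 + 21*438) = 1992² + (1/438 + 9198) = 3968064 + 4028725/438 = 1742040757/438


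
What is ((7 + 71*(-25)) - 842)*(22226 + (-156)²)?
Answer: -121526820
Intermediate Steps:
((7 + 71*(-25)) - 842)*(22226 + (-156)²) = ((7 - 1775) - 842)*(22226 + 24336) = (-1768 - 842)*46562 = -2610*46562 = -121526820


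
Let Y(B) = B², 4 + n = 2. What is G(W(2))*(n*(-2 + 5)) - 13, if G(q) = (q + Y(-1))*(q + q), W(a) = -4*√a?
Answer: -397 + 48*√2 ≈ -329.12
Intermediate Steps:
n = -2 (n = -4 + 2 = -2)
G(q) = 2*q*(1 + q) (G(q) = (q + (-1)²)*(q + q) = (q + 1)*(2*q) = (1 + q)*(2*q) = 2*q*(1 + q))
G(W(2))*(n*(-2 + 5)) - 13 = (2*(-4*√2)*(1 - 4*√2))*(-2*(-2 + 5)) - 13 = (-8*√2*(1 - 4*√2))*(-2*3) - 13 = -8*√2*(1 - 4*√2)*(-6) - 13 = 48*√2*(1 - 4*√2) - 13 = -13 + 48*√2*(1 - 4*√2)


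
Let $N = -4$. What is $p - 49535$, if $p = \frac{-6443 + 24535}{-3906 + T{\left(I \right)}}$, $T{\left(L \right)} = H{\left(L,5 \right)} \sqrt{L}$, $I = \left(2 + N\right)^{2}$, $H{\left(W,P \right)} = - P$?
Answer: $- \frac{48499288}{979} \approx -49540.0$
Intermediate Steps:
$I = 4$ ($I = \left(2 - 4\right)^{2} = \left(-2\right)^{2} = 4$)
$T{\left(L \right)} = - 5 \sqrt{L}$ ($T{\left(L \right)} = \left(-1\right) 5 \sqrt{L} = - 5 \sqrt{L}$)
$p = - \frac{4523}{979}$ ($p = \frac{-6443 + 24535}{-3906 - 5 \sqrt{4}} = \frac{18092}{-3906 - 10} = \frac{18092}{-3916} = 18092 \left(- \frac{1}{3916}\right) = - \frac{4523}{979} \approx -4.62$)
$p - 49535 = - \frac{4523}{979} - 49535 = - \frac{48499288}{979}$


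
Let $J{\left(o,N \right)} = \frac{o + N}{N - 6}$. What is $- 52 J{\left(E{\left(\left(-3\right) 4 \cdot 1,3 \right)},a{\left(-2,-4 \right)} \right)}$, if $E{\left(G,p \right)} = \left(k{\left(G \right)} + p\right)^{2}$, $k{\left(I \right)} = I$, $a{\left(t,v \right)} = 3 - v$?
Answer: $-4576$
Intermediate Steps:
$E{\left(G,p \right)} = \left(G + p\right)^{2}$
$J{\left(o,N \right)} = \frac{N + o}{-6 + N}$
$- 52 J{\left(E{\left(\left(-3\right) 4 \cdot 1,3 \right)},a{\left(-2,-4 \right)} \right)} = - 52 \frac{\left(3 - -4\right) + \left(\left(-3\right) 4 \cdot 1 + 3\right)^{2}}{-6 + \left(3 - -4\right)} = - 52 \frac{\left(3 + 4\right) + \left(\left(-12\right) 1 + 3\right)^{2}}{-6 + \left(3 + 4\right)} = - 52 \frac{7 + \left(-12 + 3\right)^{2}}{-6 + 7} = - 52 \frac{7 + \left(-9\right)^{2}}{1} = - 52 \cdot 1 \left(7 + 81\right) = - 52 \cdot 1 \cdot 88 = \left(-52\right) 88 = -4576$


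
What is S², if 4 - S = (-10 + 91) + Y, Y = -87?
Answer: 100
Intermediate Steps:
S = 10 (S = 4 - ((-10 + 91) - 87) = 4 - (81 - 87) = 4 - 1*(-6) = 4 + 6 = 10)
S² = 10² = 100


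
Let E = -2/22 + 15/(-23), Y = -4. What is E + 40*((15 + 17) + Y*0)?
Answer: 323652/253 ≈ 1279.3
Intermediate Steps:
E = -188/253 (E = -2*1/22 + 15*(-1/23) = -1/11 - 15/23 = -188/253 ≈ -0.74308)
E + 40*((15 + 17) + Y*0) = -188/253 + 40*((15 + 17) - 4*0) = -188/253 + 40*(32 + 0) = -188/253 + 40*32 = -188/253 + 1280 = 323652/253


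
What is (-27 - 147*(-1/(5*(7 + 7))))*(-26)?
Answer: 3237/5 ≈ 647.40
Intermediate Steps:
(-27 - 147*(-1/(5*(7 + 7))))*(-26) = (-27 - 147/(14*(-5)))*(-26) = (-27 - 147/(-70))*(-26) = (-27 - 147*(-1/70))*(-26) = (-27 + 21/10)*(-26) = -249/10*(-26) = 3237/5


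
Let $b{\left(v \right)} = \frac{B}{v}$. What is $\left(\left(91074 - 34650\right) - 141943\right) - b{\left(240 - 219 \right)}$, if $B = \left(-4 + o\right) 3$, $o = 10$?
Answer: $- \frac{598639}{7} \approx -85520.0$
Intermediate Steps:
$B = 18$ ($B = \left(-4 + 10\right) 3 = 6 \cdot 3 = 18$)
$b{\left(v \right)} = \frac{18}{v}$
$\left(\left(91074 - 34650\right) - 141943\right) - b{\left(240 - 219 \right)} = \left(\left(91074 - 34650\right) - 141943\right) - \frac{18}{240 - 219} = \left(56424 - 141943\right) - \frac{18}{240 - 219} = -85519 - \frac{18}{21} = -85519 - 18 \cdot \frac{1}{21} = -85519 - \frac{6}{7} = - \frac{598639}{7}$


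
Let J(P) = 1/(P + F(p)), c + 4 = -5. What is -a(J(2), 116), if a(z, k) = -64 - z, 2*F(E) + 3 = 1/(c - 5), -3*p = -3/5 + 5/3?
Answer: 860/13 ≈ 66.154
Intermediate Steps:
c = -9 (c = -4 - 5 = -9)
p = -16/45 (p = -(-3/5 + 5/3)/3 = -(-3*⅕ + 5*(⅓))/3 = -(-⅗ + 5/3)/3 = -⅓*16/15 = -16/45 ≈ -0.35556)
F(E) = -43/28 (F(E) = -3/2 + 1/(2*(-9 - 5)) = -3/2 + (½)/(-14) = -3/2 + (½)*(-1/14) = -3/2 - 1/28 = -43/28)
J(P) = 1/(-43/28 + P) (J(P) = 1/(P - 43/28) = 1/(-43/28 + P))
-a(J(2), 116) = -(-64 - 28/(-43 + 28*2)) = -(-64 - 28/(-43 + 56)) = -(-64 - 28/13) = -1*(-860/13) = 860/13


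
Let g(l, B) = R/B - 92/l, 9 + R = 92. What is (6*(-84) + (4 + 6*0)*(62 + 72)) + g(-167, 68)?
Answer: 383509/11356 ≈ 33.771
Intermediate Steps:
R = 83 (R = -9 + 92 = 83)
g(l, B) = -92/l + 83/B (g(l, B) = 83/B - 92/l = -92/l + 83/B)
(6*(-84) + (4 + 6*0)*(62 + 72)) + g(-167, 68) = (6*(-84) + (4 + 6*0)*(62 + 72)) + (-92/(-167) + 83/68) = (-504 + (4 + 0)*134) + (-92*(-1/167) + 83*(1/68)) = (-504 + 4*134) + (92/167 + 83/68) = (-504 + 536) + 20117/11356 = 32 + 20117/11356 = 383509/11356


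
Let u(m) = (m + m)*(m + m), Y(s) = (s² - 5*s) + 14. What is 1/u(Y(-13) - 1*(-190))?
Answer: 1/767376 ≈ 1.3031e-6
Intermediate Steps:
Y(s) = 14 + s² - 5*s
u(m) = 4*m² (u(m) = (2*m)*(2*m) = 4*m²)
1/u(Y(-13) - 1*(-190)) = 1/(4*((14 + (-13)² - 5*(-13)) - 1*(-190))²) = 1/(4*((14 + 169 + 65) + 190)²) = 1/(4*(248 + 190)²) = 1/(4*438²) = 1/(4*191844) = 1/767376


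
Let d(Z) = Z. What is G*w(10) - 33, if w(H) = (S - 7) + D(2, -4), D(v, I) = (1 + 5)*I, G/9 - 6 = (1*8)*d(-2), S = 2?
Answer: 2577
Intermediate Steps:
G = -90 (G = 54 + 9*((1*8)*(-2)) = 54 + 9*(8*(-2)) = 54 + 9*(-16) = 54 - 144 = -90)
D(v, I) = 6*I
w(H) = -29 (w(H) = (2 - 7) + 6*(-4) = -5 - 24 = -29)
G*w(10) - 33 = -90*(-29) - 33 = 2610 - 33 = 2577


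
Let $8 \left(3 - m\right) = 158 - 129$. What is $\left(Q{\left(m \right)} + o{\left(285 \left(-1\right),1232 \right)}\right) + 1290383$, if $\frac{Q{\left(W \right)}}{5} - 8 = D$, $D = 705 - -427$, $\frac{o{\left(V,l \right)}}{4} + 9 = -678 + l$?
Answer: $1298263$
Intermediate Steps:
$o{\left(V,l \right)} = -2748 + 4 l$ ($o{\left(V,l \right)} = -36 + 4 \left(-678 + l\right) = -36 + \left(-2712 + 4 l\right) = -2748 + 4 l$)
$m = - \frac{5}{8}$ ($m = 3 - \frac{158 - 129}{8} = 3 - \frac{29}{8} = - \frac{5}{8} \approx -0.625$)
$D = 1132$ ($D = 705 + 427 = 1132$)
$Q{\left(W \right)} = 5700$ ($Q{\left(W \right)} = 40 + 5 \cdot 1132 = 40 + 5660 = 5700$)
$\left(Q{\left(m \right)} + o{\left(285 \left(-1\right),1232 \right)}\right) + 1290383 = \left(5700 + \left(-2748 + 4 \cdot 1232\right)\right) + 1290383 = \left(5700 + \left(-2748 + 4928\right)\right) + 1290383 = \left(5700 + 2180\right) + 1290383 = 7880 + 1290383 = 1298263$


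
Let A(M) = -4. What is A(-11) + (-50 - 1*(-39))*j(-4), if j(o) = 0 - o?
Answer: -48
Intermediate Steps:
j(o) = -o
A(-11) + (-50 - 1*(-39))*j(-4) = -4 + (-50 - 1*(-39))*(-1*(-4)) = -4 + (-50 + 39)*4 = -4 - 11*4 = -4 - 44 = -48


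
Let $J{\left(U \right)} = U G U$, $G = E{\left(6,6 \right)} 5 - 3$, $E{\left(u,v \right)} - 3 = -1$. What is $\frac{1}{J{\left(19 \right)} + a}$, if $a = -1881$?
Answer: $\frac{1}{646} \approx 0.001548$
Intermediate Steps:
$E{\left(u,v \right)} = 2$ ($E{\left(u,v \right)} = 3 - 1 = 2$)
$G = 7$ ($G = 2 \cdot 5 - 3 = 10 - 3 = 7$)
$J{\left(U \right)} = 7 U^{2}$ ($J{\left(U \right)} = U 7 U = 7 U U = 7 U^{2}$)
$\frac{1}{J{\left(19 \right)} + a} = \frac{1}{7 \cdot 19^{2} - 1881} = \frac{1}{7 \cdot 361 - 1881} = \frac{1}{2527 - 1881} = \frac{1}{646}$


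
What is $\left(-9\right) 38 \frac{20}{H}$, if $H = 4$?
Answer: $-1710$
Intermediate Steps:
$\left(-9\right) 38 \frac{20}{H} = \left(-9\right) 38 \cdot \frac{20}{4} = - 342 \cdot 20 \cdot \frac{1}{4} = \left(-342\right) 5 = -1710$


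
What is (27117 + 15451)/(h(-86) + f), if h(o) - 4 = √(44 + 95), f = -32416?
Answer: -1379714016/1050537605 - 42568*√139/1050537605 ≈ -1.3138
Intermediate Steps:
h(o) = 4 + √139 (h(o) = 4 + √(44 + 95) = 4 + √139)
(27117 + 15451)/(h(-86) + f) = (27117 + 15451)/((4 + √139) - 32416) = 42568/(-32412 + √139)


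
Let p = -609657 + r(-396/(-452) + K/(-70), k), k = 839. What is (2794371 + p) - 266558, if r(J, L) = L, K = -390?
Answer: 1918995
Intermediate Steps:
p = -608818 (p = -609657 + 839 = -608818)
(2794371 + p) - 266558 = (2794371 - 608818) - 266558 = 2185553 - 266558 = 1918995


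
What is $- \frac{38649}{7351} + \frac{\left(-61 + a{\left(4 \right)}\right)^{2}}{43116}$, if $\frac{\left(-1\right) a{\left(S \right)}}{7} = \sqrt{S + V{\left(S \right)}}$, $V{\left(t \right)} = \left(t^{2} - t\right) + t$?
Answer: $- \frac{543944411}{105648572} + \frac{427 \sqrt{5}}{10779} \approx -5.06$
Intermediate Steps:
$V{\left(t \right)} = t^{2}$
$a{\left(S \right)} = - 7 \sqrt{S + S^{2}}$
$- \frac{38649}{7351} + \frac{\left(-61 + a{\left(4 \right)}\right)^{2}}{43116} = - \frac{38649}{7351} + \frac{\left(-61 - 7 \sqrt{4 \left(1 + 4\right)}\right)^{2}}{43116} = \left(-38649\right) \frac{1}{7351} + \left(-61 - 7 \sqrt{4 \cdot 5}\right)^{2} \cdot \frac{1}{43116} = - \frac{38649}{7351} + \left(-61 - 7 \sqrt{20}\right)^{2} \cdot \frac{1}{43116} = - \frac{38649}{7351} + \left(-61 - 7 \cdot 2 \sqrt{5}\right)^{2} \cdot \frac{1}{43116} = - \frac{38649}{7351} + \left(-61 - 14 \sqrt{5}\right)^{2} \cdot \frac{1}{43116} = - \frac{38649}{7351} + \frac{\left(-61 - 14 \sqrt{5}\right)^{2}}{43116}$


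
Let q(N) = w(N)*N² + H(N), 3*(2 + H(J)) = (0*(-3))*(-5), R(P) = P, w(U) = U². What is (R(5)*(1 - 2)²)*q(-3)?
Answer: 395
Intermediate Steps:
H(J) = -2 (H(J) = -2 + ((0*(-3))*(-5))/3 = -2 + (0*(-5))/3 = -2 + (⅓)*0 = -2 + 0 = -2)
q(N) = -2 + N⁴ (q(N) = N²*N² - 2 = N⁴ - 2 = -2 + N⁴)
(R(5)*(1 - 2)²)*q(-3) = (5*(1 - 2)²)*(-2 + (-3)⁴) = (5*(-1)²)*(-2 + 81) = (5*1)*79 = 5*79 = 395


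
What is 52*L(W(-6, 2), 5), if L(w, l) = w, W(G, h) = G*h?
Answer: -624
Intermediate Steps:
52*L(W(-6, 2), 5) = 52*(-6*2) = 52*(-12) = -624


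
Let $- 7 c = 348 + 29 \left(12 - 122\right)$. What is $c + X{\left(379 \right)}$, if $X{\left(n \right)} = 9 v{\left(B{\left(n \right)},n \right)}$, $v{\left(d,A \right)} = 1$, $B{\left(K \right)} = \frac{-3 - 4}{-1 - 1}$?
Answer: $415$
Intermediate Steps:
$B{\left(K \right)} = \frac{7}{2}$ ($B{\left(K \right)} = - \frac{7}{-2} = \left(-7\right) \left(- \frac{1}{2}\right) = \frac{7}{2}$)
$c = 406$ ($c = - \frac{348 + 29 \left(12 - 122\right)}{7} = - \frac{348 + 29 \left(-110\right)}{7} = - \frac{348 - 3190}{7} = \left(- \frac{1}{7}\right) \left(-2842\right) = 406$)
$X{\left(n \right)} = 9$ ($X{\left(n \right)} = 9 \cdot 1 = 9$)
$c + X{\left(379 \right)} = 406 + 9 = 415$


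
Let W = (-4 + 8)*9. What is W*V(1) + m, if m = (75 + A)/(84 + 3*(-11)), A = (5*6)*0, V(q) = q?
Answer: 637/17 ≈ 37.471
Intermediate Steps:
W = 36 (W = 4*9 = 36)
A = 0 (A = 30*0 = 0)
m = 25/17 (m = (75 + 0)/(84 + 3*(-11)) = 75/(84 - 33) = 75/51 = 75*(1/51) = 25/17 ≈ 1.4706)
W*V(1) + m = 36*1 + 25/17 = 36 + 25/17 = 637/17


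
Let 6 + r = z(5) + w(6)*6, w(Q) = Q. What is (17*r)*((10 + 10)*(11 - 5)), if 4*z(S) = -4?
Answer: 59160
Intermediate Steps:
z(S) = -1 (z(S) = (¼)*(-4) = -1)
r = 29 (r = -6 + (-1 + 6*6) = -6 + (-1 + 36) = -6 + 35 = 29)
(17*r)*((10 + 10)*(11 - 5)) = (17*29)*((10 + 10)*(11 - 5)) = 493*(20*6) = 493*120 = 59160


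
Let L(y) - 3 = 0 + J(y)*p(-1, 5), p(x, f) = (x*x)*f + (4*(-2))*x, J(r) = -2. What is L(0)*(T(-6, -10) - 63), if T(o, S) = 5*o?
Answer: 2139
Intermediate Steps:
p(x, f) = -8*x + f*x² (p(x, f) = x²*f - 8*x = f*x² - 8*x = -8*x + f*x²)
L(y) = -23 (L(y) = 3 + (0 - (-2)*(-8 + 5*(-1))) = 3 + (0 - (-2)*(-8 - 5)) = 3 + (0 - (-2)*(-13)) = 3 + (0 - 2*13) = 3 + (0 - 26) = 3 - 26 = -23)
L(0)*(T(-6, -10) - 63) = -23*(5*(-6) - 63) = -23*(-30 - 63) = -23*(-93) = 2139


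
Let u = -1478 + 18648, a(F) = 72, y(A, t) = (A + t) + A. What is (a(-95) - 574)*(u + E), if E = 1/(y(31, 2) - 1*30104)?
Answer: -129462486549/15020 ≈ -8.6193e+6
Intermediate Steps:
y(A, t) = t + 2*A
u = 17170
E = -1/30040 (E = 1/((2 + 2*31) - 1*30104) = 1/((2 + 62) - 30104) = 1/(64 - 30104) = 1/(-30040) = -1/30040 ≈ -3.3289e-5)
(a(-95) - 574)*(u + E) = (72 - 574)*(17170 - 1/30040) = -502*515786799/30040 = -129462486549/15020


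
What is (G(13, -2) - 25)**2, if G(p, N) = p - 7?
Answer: 361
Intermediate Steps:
G(p, N) = -7 + p
(G(13, -2) - 25)**2 = ((-7 + 13) - 25)**2 = (6 - 25)**2 = (-19)**2 = 361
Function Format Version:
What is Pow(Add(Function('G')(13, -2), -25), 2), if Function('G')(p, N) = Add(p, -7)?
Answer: 361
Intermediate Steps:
Function('G')(p, N) = Add(-7, p)
Pow(Add(Function('G')(13, -2), -25), 2) = Pow(Add(Add(-7, 13), -25), 2) = Pow(Add(6, -25), 2) = Pow(-19, 2) = 361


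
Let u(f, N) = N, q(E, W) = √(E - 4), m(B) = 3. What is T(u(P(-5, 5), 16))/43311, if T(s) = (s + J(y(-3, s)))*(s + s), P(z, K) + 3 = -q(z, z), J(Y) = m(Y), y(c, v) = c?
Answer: 608/43311 ≈ 0.014038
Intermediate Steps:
J(Y) = 3
q(E, W) = √(-4 + E)
P(z, K) = -3 - √(-4 + z)
T(s) = 2*s*(3 + s) (T(s) = (s + 3)*(s + s) = (3 + s)*(2*s) = 2*s*(3 + s))
T(u(P(-5, 5), 16))/43311 = (2*16*(3 + 16))/43311 = (2*16*19)*(1/43311) = 608*(1/43311) = 608/43311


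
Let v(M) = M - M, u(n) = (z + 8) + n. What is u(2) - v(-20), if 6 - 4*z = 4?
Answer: 21/2 ≈ 10.500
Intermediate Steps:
z = 1/2 (z = 3/2 - 1/4*4 = 3/2 - 1 = 1/2 ≈ 0.50000)
u(n) = 17/2 + n (u(n) = (1/2 + 8) + n = 17/2 + n)
v(M) = 0
u(2) - v(-20) = (17/2 + 2) - 1*0 = 21/2 + 0 = 21/2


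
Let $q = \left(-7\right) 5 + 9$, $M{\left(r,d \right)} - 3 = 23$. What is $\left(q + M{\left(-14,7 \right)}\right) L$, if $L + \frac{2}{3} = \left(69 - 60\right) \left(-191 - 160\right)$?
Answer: $0$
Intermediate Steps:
$M{\left(r,d \right)} = 26$ ($M{\left(r,d \right)} = 3 + 23 = 26$)
$q = -26$ ($q = -35 + 9 = -26$)
$L = - \frac{9479}{3}$ ($L = - \frac{2}{3} + \left(69 - 60\right) \left(-191 - 160\right) = - \frac{2}{3} + \left(69 - 60\right) \left(-351\right) = - \frac{2}{3} + 9 \left(-351\right) = - \frac{2}{3} - 3159 = - \frac{9479}{3} \approx -3159.7$)
$\left(q + M{\left(-14,7 \right)}\right) L = \left(-26 + 26\right) \left(- \frac{9479}{3}\right) = 0 \left(- \frac{9479}{3}\right) = 0$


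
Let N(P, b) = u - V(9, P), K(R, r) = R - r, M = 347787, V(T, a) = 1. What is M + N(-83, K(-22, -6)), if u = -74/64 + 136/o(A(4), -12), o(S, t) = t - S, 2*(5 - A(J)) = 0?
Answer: 11128859/32 ≈ 3.4778e+5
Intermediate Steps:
A(J) = 5 (A(J) = 5 - ½*0 = 5 + 0 = 5)
u = -293/32 (u = -74/64 + 136/(-12 - 1*5) = -74*1/64 + 136/(-12 - 5) = -37/32 + 136/(-17) = -37/32 + 136*(-1/17) = -37/32 - 8 = -293/32 ≈ -9.1563)
N(P, b) = -325/32 (N(P, b) = -293/32 - 1*1 = -293/32 - 1 = -325/32)
M + N(-83, K(-22, -6)) = 347787 - 325/32 = 11128859/32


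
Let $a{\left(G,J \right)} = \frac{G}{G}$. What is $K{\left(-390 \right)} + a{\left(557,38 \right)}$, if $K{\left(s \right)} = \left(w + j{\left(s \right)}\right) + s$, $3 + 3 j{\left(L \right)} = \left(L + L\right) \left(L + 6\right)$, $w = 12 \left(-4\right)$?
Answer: $99402$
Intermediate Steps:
$a{\left(G,J \right)} = 1$
$w = -48$
$j{\left(L \right)} = -1 + \frac{2 L \left(6 + L\right)}{3}$ ($j{\left(L \right)} = -1 + \frac{\left(L + L\right) \left(L + 6\right)}{3} = -1 + \frac{2 L \left(6 + L\right)}{3}$)
$K{\left(s \right)} = -49 + 5 s + \frac{2 s^{2}}{3}$ ($K{\left(s \right)} = \left(-48 + \left(-1 + 4 s + \frac{2 s^{2}}{3}\right)\right) + s = \left(-49 + 4 s + \frac{2 s^{2}}{3}\right) + s = -49 + 5 s + \frac{2 s^{2}}{3}$)
$K{\left(-390 \right)} + a{\left(557,38 \right)} = \left(-49 + 5 \left(-390\right) + \frac{2 \left(-390\right)^{2}}{3}\right) + 1 = \left(-49 - 1950 + \frac{2}{3} \cdot 152100\right) + 1 = \left(-49 - 1950 + 101400\right) + 1 = 99401 + 1 = 99402$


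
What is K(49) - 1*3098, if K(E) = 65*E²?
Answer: 152967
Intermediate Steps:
K(49) - 1*3098 = 65*49² - 1*3098 = 65*2401 - 3098 = 156065 - 3098 = 152967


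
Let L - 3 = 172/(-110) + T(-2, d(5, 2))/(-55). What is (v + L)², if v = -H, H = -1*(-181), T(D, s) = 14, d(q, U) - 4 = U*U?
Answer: 3912484/121 ≈ 32335.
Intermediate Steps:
d(q, U) = 4 + U² (d(q, U) = 4 + U*U = 4 + U²)
L = 13/11 (L = 3 + (172/(-110) + 14/(-55)) = 3 + (172*(-1/110) + 14*(-1/55)) = 3 + (-86/55 - 14/55) = 3 - 20/11 = 13/11 ≈ 1.1818)
H = 181
v = -181 (v = -1*181 = -181)
(v + L)² = (-181 + 13/11)² = (-1978/11)² = 3912484/121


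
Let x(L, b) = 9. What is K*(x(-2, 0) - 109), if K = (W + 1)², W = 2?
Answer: -900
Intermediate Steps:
K = 9 (K = (2 + 1)² = 3² = 9)
K*(x(-2, 0) - 109) = 9*(9 - 109) = 9*(-100) = -900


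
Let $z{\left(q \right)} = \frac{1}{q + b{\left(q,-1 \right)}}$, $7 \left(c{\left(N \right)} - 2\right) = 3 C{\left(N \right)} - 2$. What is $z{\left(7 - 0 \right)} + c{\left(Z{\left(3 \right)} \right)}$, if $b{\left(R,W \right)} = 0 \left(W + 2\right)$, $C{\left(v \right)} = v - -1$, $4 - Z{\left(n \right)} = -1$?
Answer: $\frac{31}{7} \approx 4.4286$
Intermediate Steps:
$Z{\left(n \right)} = 5$ ($Z{\left(n \right)} = 4 - -1 = 4 + 1 = 5$)
$C{\left(v \right)} = 1 + v$ ($C{\left(v \right)} = v + 1 = 1 + v$)
$b{\left(R,W \right)} = 0$ ($b{\left(R,W \right)} = 0 \left(2 + W\right) = 0$)
$c{\left(N \right)} = \frac{15}{7} + \frac{3 N}{7}$ ($c{\left(N \right)} = 2 + \frac{3 \left(1 + N\right) - 2}{7} = 2 + \frac{\left(3 + 3 N\right) - 2}{7} = 2 + \frac{1 + 3 N}{7} = 2 + \left(\frac{1}{7} + \frac{3 N}{7}\right) = \frac{15}{7} + \frac{3 N}{7}$)
$z{\left(q \right)} = \frac{1}{q}$ ($z{\left(q \right)} = \frac{1}{q + 0} = \frac{1}{q}$)
$z{\left(7 - 0 \right)} + c{\left(Z{\left(3 \right)} \right)} = \frac{1}{7 - 0} + \left(\frac{15}{7} + \frac{3}{7} \cdot 5\right) = \frac{1}{7 + 0} + \left(\frac{15}{7} + \frac{15}{7}\right) = \frac{1}{7} + \frac{30}{7} = \frac{31}{7}$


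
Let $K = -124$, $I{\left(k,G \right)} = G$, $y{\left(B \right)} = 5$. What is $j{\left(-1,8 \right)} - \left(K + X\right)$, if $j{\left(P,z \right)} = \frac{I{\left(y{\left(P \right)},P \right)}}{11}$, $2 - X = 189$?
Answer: $\frac{3420}{11} \approx 310.91$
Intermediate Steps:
$X = -187$ ($X = 2 - 189 = -187$)
$j{\left(P,z \right)} = \frac{P}{11}$
$j{\left(-1,8 \right)} - \left(K + X\right) = \frac{1}{11} \left(-1\right) - \left(-124 - 187\right) = - \frac{1}{11} - -311 = - \frac{1}{11} + 311 = \frac{3420}{11}$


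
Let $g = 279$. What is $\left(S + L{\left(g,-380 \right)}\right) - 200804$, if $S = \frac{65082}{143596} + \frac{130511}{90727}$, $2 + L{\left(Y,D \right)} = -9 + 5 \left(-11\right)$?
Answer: $- \frac{1308458301340935}{6514017146} \approx -2.0087 \cdot 10^{5}$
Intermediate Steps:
$L{\left(Y,D \right)} = -66$ ($L{\left(Y,D \right)} = -2 + \left(-9 + 5 \left(-11\right)\right) = -2 - 64 = -66$)
$S = \frac{12322776085}{6514017146}$ ($S = 65082 \cdot \frac{1}{143596} + 130511 \cdot \frac{1}{90727} = \frac{32541}{71798} + \frac{130511}{90727} = \frac{12322776085}{6514017146} \approx 1.8917$)
$\left(S + L{\left(g,-380 \right)}\right) - 200804 = \left(\frac{12322776085}{6514017146} - 66\right) - 200804 = - \frac{417602355551}{6514017146} - 200804 = - \frac{1308458301340935}{6514017146}$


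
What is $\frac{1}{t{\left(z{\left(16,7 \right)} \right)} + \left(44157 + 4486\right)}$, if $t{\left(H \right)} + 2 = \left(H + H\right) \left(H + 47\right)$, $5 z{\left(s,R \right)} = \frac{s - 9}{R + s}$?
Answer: $\frac{13225}{643352993} \approx 2.0556 \cdot 10^{-5}$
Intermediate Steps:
$z{\left(s,R \right)} = \frac{-9 + s}{5 \left(R + s\right)}$ ($z{\left(s,R \right)} = \frac{\left(s - 9\right) \frac{1}{R + s}}{5} = \frac{\left(-9 + s\right) \frac{1}{R + s}}{5} = \frac{\frac{1}{R + s} \left(-9 + s\right)}{5} = \frac{-9 + s}{5 \left(R + s\right)}$)
$t{\left(H \right)} = -2 + 2 H \left(47 + H\right)$ ($t{\left(H \right)} = -2 + \left(H + H\right) \left(H + 47\right) = -2 + 2 H \left(47 + H\right)$)
$\frac{1}{t{\left(z{\left(16,7 \right)} \right)} + \left(44157 + 4486\right)} = \frac{1}{\left(-2 + 2 \left(\frac{-9 + 16}{5 \left(7 + 16\right)}\right)^{2} + 94 \frac{-9 + 16}{5 \left(7 + 16\right)}\right) + \left(44157 + 4486\right)} = \frac{1}{\left(-2 + 2 \left(\frac{1}{5} \cdot \frac{1}{23} \cdot 7\right)^{2} + 94 \cdot \frac{1}{5} \cdot \frac{1}{23} \cdot 7\right) + 48643} = \frac{1}{\left(-2 + 2 \left(\frac{7}{115}\right)^{2} + 94 \cdot \frac{7}{115}\right) + 48643} = \frac{1}{\left(-2 + 2 \cdot \frac{49}{13225} + \frac{658}{115}\right) + 48643} = \frac{1}{\left(-2 + \frac{98}{13225} + \frac{658}{115}\right) + 48643} = \frac{1}{\frac{49318}{13225} + 48643} = \frac{1}{\frac{643352993}{13225}} = \frac{13225}{643352993}$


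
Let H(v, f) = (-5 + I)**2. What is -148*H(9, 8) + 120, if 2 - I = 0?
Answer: -1212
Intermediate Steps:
I = 2 (I = 2 - 1*0 = 2 + 0 = 2)
H(v, f) = 9 (H(v, f) = (-5 + 2)**2 = (-3)**2 = 9)
-148*H(9, 8) + 120 = -148*9 + 120 = -1332 + 120 = -1212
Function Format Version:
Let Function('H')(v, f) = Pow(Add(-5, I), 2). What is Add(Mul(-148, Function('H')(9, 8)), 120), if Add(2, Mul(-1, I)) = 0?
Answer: -1212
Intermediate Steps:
I = 2 (I = Add(2, Mul(-1, 0)) = Add(2, 0) = 2)
Function('H')(v, f) = 9 (Function('H')(v, f) = Pow(Add(-5, 2), 2) = Pow(-3, 2) = 9)
Add(Mul(-148, Function('H')(9, 8)), 120) = Add(Mul(-148, 9), 120) = Add(-1332, 120) = -1212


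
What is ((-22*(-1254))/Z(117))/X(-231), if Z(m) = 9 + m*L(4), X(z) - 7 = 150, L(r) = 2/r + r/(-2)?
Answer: -18392/17427 ≈ -1.0554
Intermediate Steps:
L(r) = 2/r - r/2 (L(r) = 2/r + r*(-½) = 2/r - r/2)
X(z) = 157 (X(z) = 7 + 150 = 157)
Z(m) = 9 - 3*m/2 (Z(m) = 9 + m*(2/4 - ½*4) = 9 + m*(2*(¼) - 2) = 9 + m*(½ - 2) = 9 + m*(-3/2) = 9 - 3*m/2)
((-22*(-1254))/Z(117))/X(-231) = ((-22*(-1254))/(9 - 3/2*117))/157 = (27588/(9 - 351/2))*(1/157) = (27588/(-333/2))*(1/157) = (27588*(-2/333))*(1/157) = -18392/111*1/157 = -18392/17427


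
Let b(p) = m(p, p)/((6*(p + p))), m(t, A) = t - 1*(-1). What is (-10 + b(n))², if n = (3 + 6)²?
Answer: 23222761/236196 ≈ 98.320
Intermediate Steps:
n = 81 (n = 9² = 81)
m(t, A) = 1 + t (m(t, A) = t + 1 = 1 + t)
b(p) = (1 + p)/(12*p) (b(p) = (1 + p)/((6*(p + p))) = (1 + p)/((6*(2*p))) = (1 + p)/((12*p)) = (1 + p)*(1/(12*p)) = (1 + p)/(12*p))
(-10 + b(n))² = (-10 + (1/12)*(1 + 81)/81)² = (-10 + (1/12)*(1/81)*82)² = (-10 + 41/486)² = (-4819/486)² = 23222761/236196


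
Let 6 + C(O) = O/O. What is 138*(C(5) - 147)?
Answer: -20976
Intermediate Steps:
C(O) = -5 (C(O) = -6 + O/O = -6 + 1 = -5)
138*(C(5) - 147) = 138*(-5 - 147) = 138*(-152) = -20976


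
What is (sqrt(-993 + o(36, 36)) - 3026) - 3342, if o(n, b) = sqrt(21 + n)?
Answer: -6368 + I*sqrt(993 - sqrt(57)) ≈ -6368.0 + 31.392*I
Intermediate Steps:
(sqrt(-993 + o(36, 36)) - 3026) - 3342 = (sqrt(-993 + sqrt(21 + 36)) - 3026) - 3342 = (sqrt(-993 + sqrt(57)) - 3026) - 3342 = (-3026 + sqrt(-993 + sqrt(57))) - 3342 = -6368 + sqrt(-993 + sqrt(57))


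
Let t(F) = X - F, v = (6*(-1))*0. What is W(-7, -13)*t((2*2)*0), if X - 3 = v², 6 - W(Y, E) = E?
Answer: 57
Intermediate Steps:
v = 0 (v = -6*0 = 0)
W(Y, E) = 6 - E
X = 3 (X = 3 + 0² = 3 + 0 = 3)
t(F) = 3 - F
W(-7, -13)*t((2*2)*0) = (6 - 1*(-13))*(3 - 2*2*0) = (6 + 13)*(3 - 4*0) = 19*(3 - 1*0) = 19*(3 + 0) = 19*3 = 57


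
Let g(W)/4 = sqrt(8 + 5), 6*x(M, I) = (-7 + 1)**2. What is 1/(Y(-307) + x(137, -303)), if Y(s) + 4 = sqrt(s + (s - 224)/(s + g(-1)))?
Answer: sqrt(307 - 4*sqrt(13))/(2*sqrt(307 - 4*sqrt(13)) + sqrt(2)*sqrt(-46859 + 614*sqrt(13))) ≈ 0.0064686 - 0.056502*I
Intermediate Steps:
x(M, I) = 6 (x(M, I) = (-7 + 1)**2/6 = (1/6)*(-6)**2 = (1/6)*36 = 6)
g(W) = 4*sqrt(13) (g(W) = 4*sqrt(8 + 5) = 4*sqrt(13))
Y(s) = -4 + sqrt(s + (-224 + s)/(s + 4*sqrt(13))) (Y(s) = -4 + sqrt(s + (s - 224)/(s + 4*sqrt(13))) = -4 + sqrt(s + (-224 + s)/(s + 4*sqrt(13))))
1/(Y(-307) + x(137, -303)) = 1/((-4 + sqrt((-224 - 307 - 307*(-307 + 4*sqrt(13)))/(-307 + 4*sqrt(13)))) + 6) = 1/((-4 + sqrt((-224 - 307 + (94249 - 1228*sqrt(13)))/(-307 + 4*sqrt(13)))) + 6) = 1/((-4 + sqrt((93718 - 1228*sqrt(13))/(-307 + 4*sqrt(13)))) + 6) = 1/((-4 + sqrt(93718 - 1228*sqrt(13))*(I/sqrt(307 - 4*sqrt(13)))) + 6) = 1/(2 + sqrt(93718 - 1228*sqrt(13))*(I/sqrt(307 - 4*sqrt(13))))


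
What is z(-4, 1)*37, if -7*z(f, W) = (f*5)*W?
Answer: 740/7 ≈ 105.71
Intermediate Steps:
z(f, W) = -5*W*f/7 (z(f, W) = -f*5*W/7 = -5*f*W/7 = -5*W*f/7)
z(-4, 1)*37 = -5/7*1*(-4)*37 = (20/7)*37 = 740/7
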